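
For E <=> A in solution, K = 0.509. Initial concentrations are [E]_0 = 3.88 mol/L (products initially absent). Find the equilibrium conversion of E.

Let X = conversion of E; extent ξ = 3.88·X mol/L.
Concentrations: [E] = 3.88 − 3.88X; [A] = 3.88X.
K = [A] / ([E]).
Equating to 0.509: the physical root is X = 0.337.

X = 0.337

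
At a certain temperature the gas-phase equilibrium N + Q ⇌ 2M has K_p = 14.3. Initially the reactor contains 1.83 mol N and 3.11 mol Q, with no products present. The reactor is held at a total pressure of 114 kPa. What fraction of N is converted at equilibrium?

X = 0.801

Take 1.83 mol N as basis and let X be its fractional conversion, so ξ = 1.83X.
At extent ξ: n_N = 1.83 − 1.83X; n_Q = 3.11 − 1.83X; n_M = 3.66X.
Total moles n_T = 4.94 (Δν = 0, constant).
y_i = n_i/n_T, p_i = y_i·P. K_p = p_M^2 / (p_N p_Q).
This yields a degree-2 equation in X; solving on (0,1), X = 0.801.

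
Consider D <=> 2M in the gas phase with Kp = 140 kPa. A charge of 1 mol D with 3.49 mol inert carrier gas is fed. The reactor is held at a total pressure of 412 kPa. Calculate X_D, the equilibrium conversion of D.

Take 1 mol D as basis and let X be its fractional conversion, so ξ = X.
Species balance: n_D = 1 − X; n_M = 2X; n_I = 3.49 (inert).
n_T = Σnᵢ = 4.49 + X.
Mole fractions y_i = n_i/n_T; Kp = p_M^2 / (p_D) with p_i = y_i·P.
Setting this equal to 140 kPa and taking the physical root (0 < X < 1) gives X = 0.472.

X = 0.472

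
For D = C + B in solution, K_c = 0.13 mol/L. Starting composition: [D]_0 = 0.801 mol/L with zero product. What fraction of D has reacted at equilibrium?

X = 0.330

Let X = conversion of D; extent ξ = 0.801·X mol/L.
Concentrations: [D] = 0.801 − 0.801X; [C] = 0.801X; [B] = 0.801X.
K_c = [C] [B] / ([D]).
Solving K_c = 0.13 for X ∈ (0,1): X = 0.330.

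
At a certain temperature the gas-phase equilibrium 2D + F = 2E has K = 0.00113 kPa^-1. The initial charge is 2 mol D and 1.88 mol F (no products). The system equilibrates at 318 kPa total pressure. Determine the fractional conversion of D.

Take 2 mol D as basis and let X be its fractional conversion, so ξ = X.
Moles: n_D = 2 − 2X; n_F = 1.88 − X; n_E = 2X.
n_T = Σnᵢ = 3.88 − X.
With p_i = (n_i/n_T)P, K = p_E^2 / (p_D^2 p_F).
This yields a degree-3 equation in X; solving on (0,1), X = 0.285.

X = 0.285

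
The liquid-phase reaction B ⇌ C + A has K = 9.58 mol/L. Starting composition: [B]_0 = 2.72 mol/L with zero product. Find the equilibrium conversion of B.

X = 0.813

Let X = conversion of B; extent ξ = 2.72·X mol/L.
Concentrations: [B] = 2.72 − 2.72X; [C] = 2.72X; [A] = 2.72X.
K = [C] [A] / ([B]).
Solving K = 9.58 for X ∈ (0,1): X = 0.813.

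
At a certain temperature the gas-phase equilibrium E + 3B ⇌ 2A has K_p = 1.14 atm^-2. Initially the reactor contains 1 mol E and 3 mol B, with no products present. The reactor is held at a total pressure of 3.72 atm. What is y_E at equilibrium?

y_E = 0.144

Let X = conversion of E (basis 1 mol E); extent of reaction ξ = X.
Species balance: n_E = 1 − X; n_B = 3 − 3X; n_A = 2X.
Total moles n_T = 4 − 2X.
With p_i = (n_i/n_T)P, K_p = p_A^2 / (p_E p_B^3).
Substituting and setting equal to 1.14 atm^-2 gives a polynomial in X; the root in (0,1) is X = 0.597.
Then n_E = 0.403, n_T = 2.81, so y_E = 0.144.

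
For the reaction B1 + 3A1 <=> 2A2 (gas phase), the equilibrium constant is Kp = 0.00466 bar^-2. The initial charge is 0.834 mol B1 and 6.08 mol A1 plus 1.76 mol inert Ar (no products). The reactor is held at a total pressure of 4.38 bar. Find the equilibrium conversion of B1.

X = 0.225

Let X = conversion of B1 (basis 0.834 mol B1); extent of reaction ξ = 0.834X.
Moles: n_B1 = 0.834 − 0.834X; n_A1 = 6.08 − 2.5X; n_A2 = 1.67X; n_I = 1.76 (inert).
Total moles n_T = 8.67 − 1.67X.
With p_i = (n_i/n_T)P, Kp = p_A2^2 / (p_B1 p_A1^3).
Substituting and setting equal to 0.00466 bar^-2 gives a polynomial in X; the root in (0,1) is X = 0.225.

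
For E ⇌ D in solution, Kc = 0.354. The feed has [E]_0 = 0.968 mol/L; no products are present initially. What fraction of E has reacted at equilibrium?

Let X = conversion of E; extent ξ = 0.968·X mol/L.
Concentrations: [E] = 0.968 − 0.968X; [D] = 0.968X.
Kc = [D] / ([E]).
Solving Kc = 0.354 for X ∈ (0,1): X = 0.261.

X = 0.261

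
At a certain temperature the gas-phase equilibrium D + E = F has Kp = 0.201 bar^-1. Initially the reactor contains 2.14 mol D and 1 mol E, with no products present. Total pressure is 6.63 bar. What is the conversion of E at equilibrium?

X = 0.455

Let X = conversion of E (basis 1 mol E); extent of reaction ξ = X.
Mole table: n_D = 2.14 − X; n_E = 1 − X; n_F = X.
Summing: n_T = 3.14 − X.
With p_i = (n_i/n_T)P, Kp = p_F / (p_D p_E).
Substituting and setting equal to 0.201 bar^-1 gives a polynomial in X; the root in (0,1) is X = 0.455.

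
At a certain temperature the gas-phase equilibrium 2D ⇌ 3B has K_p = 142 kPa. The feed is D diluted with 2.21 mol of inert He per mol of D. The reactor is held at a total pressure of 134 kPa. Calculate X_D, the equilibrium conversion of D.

Let X = conversion of D (basis 1 mol D); extent of reaction ξ = 0.5X.
At extent ξ: n_D = 1 − X; n_B = 1.5X; n_I = 2.21 (inert).
Summing: n_T = 3.21 + 0.5X.
Mole fractions y_i = n_i/n_T; K_p = p_B^3 / (p_D^2) with p_i = y_i·P.
Substituting and setting equal to 142 kPa gives a polynomial in X; the root in (0,1) is X = 0.579.

X = 0.579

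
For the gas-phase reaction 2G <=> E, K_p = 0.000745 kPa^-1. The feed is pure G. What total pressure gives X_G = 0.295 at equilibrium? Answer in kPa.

Basis: 1 mol G initially; let X = conversion of G. Extent ξ = 0.5X.
Moles: n_G = 1 − X; n_E = 0.5X.
Summing: n_T = 1 − 0.5X.
K_p = p_E / (p_G^2) with p_i = (n_i/n_T)·P.
At X = 0.295: the mole-fraction product g(X) = Π y_i^ν_i = 0.253. Since K_p = g(X)·P^{-1}, P = (g/K_p)^(1/1) = (0.253/0.000745)^(1/1) = 340 kPa.

P = 340 kPa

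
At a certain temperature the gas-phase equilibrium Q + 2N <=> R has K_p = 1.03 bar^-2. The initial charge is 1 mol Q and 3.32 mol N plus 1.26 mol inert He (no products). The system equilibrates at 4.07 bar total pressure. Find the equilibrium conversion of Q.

X = 0.768

Let X = conversion of Q (basis 1 mol Q); extent of reaction ξ = X.
Species balance: n_Q = 1 − X; n_N = 3.32 − 2X; n_R = X; n_I = 1.26 (inert).
Total moles n_T = 5.58 − 2X.
With p_i = (n_i/n_T)P, K_p = p_R / (p_Q p_N^2).
Equating to 1.03 bar^-2 and solving on 0 < X < 1: X = 0.768.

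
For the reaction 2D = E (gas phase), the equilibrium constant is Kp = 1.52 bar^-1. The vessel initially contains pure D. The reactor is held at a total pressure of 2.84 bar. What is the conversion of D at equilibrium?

X = 0.766

Basis: 1 mol D initially; let X = conversion of D. Extent ξ = 0.5X.
Species balance: n_D = 1 − X; n_E = 0.5X.
Summing: n_T = 1 − 0.5X.
Mole fractions y_i = n_i/n_T; Kp = p_E / (p_D^2) with p_i = y_i·P.
Equating to 1.52 bar^-1 and solving on 0 < X < 1: X = 0.766.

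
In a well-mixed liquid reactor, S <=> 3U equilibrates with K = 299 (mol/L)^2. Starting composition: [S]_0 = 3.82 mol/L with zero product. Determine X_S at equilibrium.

X = 0.646

Let X = conversion of S; extent ξ = 3.82·X mol/L.
Concentrations: [S] = 3.82 − 3.82X; [U] = 11.5X.
K = [U]^3 / ([S]).
This equals 299 at X = 0.646 (the root in 0 < X < 1).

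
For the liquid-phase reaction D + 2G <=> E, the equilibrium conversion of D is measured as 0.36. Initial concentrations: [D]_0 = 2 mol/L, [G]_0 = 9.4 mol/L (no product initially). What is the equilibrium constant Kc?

Let X = conversion of D.
Concentrations: [D] = 2 − 2X; [G] = 9.4 − 4X; [E] = 2X.
At X = 0.36: [D] = 1.28, [G] = 7.96, [E] = 0.72.
Kc = [E] / ([D] [G]^2) = 0.00888 (mol/L)^-2.

Kc = 0.00888 (mol/L)^-2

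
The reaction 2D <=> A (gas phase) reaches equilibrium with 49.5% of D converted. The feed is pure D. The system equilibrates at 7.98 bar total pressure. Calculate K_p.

K_p = 0.0915 bar^-1

Let X = conversion of D (basis 1 mol D); extent of reaction ξ = 0.5X.
Mole table: n_D = 1 − X; n_A = 0.5X.
Total moles n_T = 1 − 0.5X.
At X = 0.495: n_D = 0.505, n_A = 0.247, n_T = 0.752.
p_i = (n_i/n_T)·P. K_p = p_A / (p_D^2) = 0.0915 bar^-1.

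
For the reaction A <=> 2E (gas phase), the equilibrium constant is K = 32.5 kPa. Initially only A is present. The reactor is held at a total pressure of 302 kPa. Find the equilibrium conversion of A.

X = 0.162

Basis: 1 mol A initially; let X = conversion of A. Extent ξ = X.
Moles: n_A = 1 − X; n_E = 2X.
Summing: n_T = 1 + X.
With p_i = (n_i/n_T)P, K = p_E^2 / (p_A).
Equating to 32.5 kPa and solving on 0 < X < 1: X = 0.162.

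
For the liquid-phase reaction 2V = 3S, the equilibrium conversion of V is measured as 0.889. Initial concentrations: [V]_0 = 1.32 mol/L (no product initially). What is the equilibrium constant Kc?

Let X = conversion of V.
Concentrations: [V] = 1.32 − 1.32X; [S] = 1.98X.
At X = 0.889: [V] = 0.147, [S] = 1.76.
Kc = [S]^3 / ([V]^2) = 254 mol/L.

Kc = 254 mol/L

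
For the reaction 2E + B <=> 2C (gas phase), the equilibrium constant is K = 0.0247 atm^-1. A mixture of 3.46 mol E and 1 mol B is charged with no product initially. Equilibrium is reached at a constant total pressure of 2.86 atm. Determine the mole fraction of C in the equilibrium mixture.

Let X = conversion of B (basis 1 mol B); extent of reaction ξ = X.
Moles: n_E = 3.46 − 2X; n_B = 1 − X; n_C = 2X.
n_T = Σnᵢ = 4.46 − X.
y_i = n_i/n_T, p_i = y_i·P. K = p_C^2 / (p_E^2 p_B).
Setting this equal to 0.0247 atm^-1 and taking the physical root (0 < X < 1) gives X = 0.180.
Then n_C = 0.361, n_T = 4.28, so y_C = 0.084.

y_C = 0.084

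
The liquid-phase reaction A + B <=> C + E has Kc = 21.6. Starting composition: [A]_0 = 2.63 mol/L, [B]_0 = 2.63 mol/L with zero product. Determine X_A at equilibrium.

X = 0.823

Let X = conversion of A; extent ξ = 2.63·X mol/L.
Concentrations: [A] = 2.63 − 2.63X; [B] = 2.63 − 2.63X; [C] = 2.63X; [E] = 2.63X.
Kc = [C] [E] / ([A] [B]).
This equals 21.6 at X = 0.823 (the root in 0 < X < 1).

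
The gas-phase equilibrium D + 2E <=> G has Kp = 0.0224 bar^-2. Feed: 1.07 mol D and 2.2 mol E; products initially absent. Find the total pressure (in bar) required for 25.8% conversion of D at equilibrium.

P = 6.5 bar

Basis: 1.07 mol D initially; let X = conversion of D. Extent ξ = 1.07X.
Moles: n_D = 1.07 − 1.07X; n_E = 2.2 − 2.14X; n_G = 1.07X.
Summing: n_T = 3.27 − 2.14X.
Kp = p_G / (p_D p_E^2) with p_i = (n_i/n_T)·P.
At X = 0.258: the mole-fraction product g(X) = Π y_i^ν_i = 0.9459. Since Kp = g(X)·P^{-2}, P = (g/Kp)^(1/2) = (0.9459/0.0224)^(1/2) = 6.5 bar.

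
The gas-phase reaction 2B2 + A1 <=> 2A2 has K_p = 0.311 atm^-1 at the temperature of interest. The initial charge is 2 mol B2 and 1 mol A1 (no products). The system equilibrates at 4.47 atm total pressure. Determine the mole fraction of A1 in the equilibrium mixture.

y_A1 = 0.241

Let X = conversion of B2 (basis 2 mol B2); extent of reaction ξ = X.
Mole table: n_B2 = 2 − 2X; n_A1 = 1 − X; n_A2 = 2X.
Summing: n_T = 3 − X.
With p_i = (n_i/n_T)P, K_p = p_A2^2 / (p_B2^2 p_A1).
Substituting and setting equal to 0.311 atm^-1 gives a polynomial in X; the root in (0,1) is X = 0.366.
Then n_A1 = 0.634, n_T = 2.63, so y_A1 = 0.241.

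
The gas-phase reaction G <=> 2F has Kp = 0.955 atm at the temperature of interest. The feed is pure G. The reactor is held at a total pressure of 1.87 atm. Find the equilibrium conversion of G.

Take 1 mol G as basis and let X be its fractional conversion, so ξ = X.
At extent ξ: n_G = 1 − X; n_F = 2X.
Total moles n_T = 1 + X.
Mole fractions y_i = n_i/n_T; Kp = p_F^2 / (p_G) with p_i = y_i·P.
Equating to 0.955 atm and solving on 0 < X < 1: X = 0.336.

X = 0.336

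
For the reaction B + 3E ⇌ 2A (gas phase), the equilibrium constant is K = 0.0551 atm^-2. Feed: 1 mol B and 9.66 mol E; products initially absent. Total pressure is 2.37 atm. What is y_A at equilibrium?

Basis: 1 mol B initially; let X = conversion of B. Extent ξ = X.
Moles: n_B = 1 − X; n_E = 9.66 − 3X; n_A = 2X.
n_T = Σnᵢ = 10.7 − 2X.
y_i = n_i/n_T, p_i = y_i·P. K = p_A^2 / (p_B p_E^3).
Equating to 0.0551 atm^-2 and solving on 0 < X < 1: X = 0.484.
Then n_A = 0.969, n_T = 9.69, so y_A = 0.100.

y_A = 0.100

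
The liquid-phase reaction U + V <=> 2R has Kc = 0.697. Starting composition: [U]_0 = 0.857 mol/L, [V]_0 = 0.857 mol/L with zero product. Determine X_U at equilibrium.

Let X = conversion of U; extent ξ = 0.857·X mol/L.
Concentrations: [U] = 0.857 − 0.857X; [V] = 0.857 − 0.857X; [R] = 1.71X.
Kc = [R]^2 / ([U] [V]).
Equating to 0.697: the physical root is X = 0.294.

X = 0.294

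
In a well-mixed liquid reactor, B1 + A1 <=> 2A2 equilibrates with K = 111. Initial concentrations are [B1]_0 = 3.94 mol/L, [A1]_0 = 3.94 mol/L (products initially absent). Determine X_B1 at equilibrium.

Let X = conversion of B1; extent ξ = 3.94·X mol/L.
Concentrations: [B1] = 3.94 − 3.94X; [A1] = 3.94 − 3.94X; [A2] = 7.88X.
K = [A2]^2 / ([B1] [A1]).
This equals 111 at X = 0.840 (the root in 0 < X < 1).

X = 0.840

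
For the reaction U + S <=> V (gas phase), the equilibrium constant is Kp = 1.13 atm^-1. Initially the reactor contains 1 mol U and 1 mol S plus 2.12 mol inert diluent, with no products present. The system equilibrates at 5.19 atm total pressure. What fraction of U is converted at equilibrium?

Let X = conversion of U (basis 1 mol U); extent of reaction ξ = X.
Species balance: n_U = 1 − X; n_S = 1 − X; n_V = X; n_I = 2.12 (inert).
n_T = Σnᵢ = 4.12 − X.
With p_i = (n_i/n_T)P, Kp = p_V / (p_U p_S).
Setting this equal to 1.13 atm^-1 and taking the physical root (0 < X < 1) gives X = 0.463.

X = 0.463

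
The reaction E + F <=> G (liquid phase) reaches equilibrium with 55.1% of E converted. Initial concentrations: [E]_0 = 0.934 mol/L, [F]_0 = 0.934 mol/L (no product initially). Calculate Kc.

Kc = 2.93 L/mol

Let X = conversion of E.
Concentrations: [E] = 0.934 − 0.934X; [F] = 0.934 − 0.934X; [G] = 0.934X.
At X = 0.551: [E] = 0.419, [F] = 0.419, [G] = 0.515.
Kc = [G] / ([E] [F]) = 2.93 L/mol.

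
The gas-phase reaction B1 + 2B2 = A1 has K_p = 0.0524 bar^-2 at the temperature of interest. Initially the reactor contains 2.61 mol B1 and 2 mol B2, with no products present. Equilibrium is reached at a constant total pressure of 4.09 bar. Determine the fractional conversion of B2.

Take 2 mol B2 as basis and let X be its fractional conversion, so ξ = X.
Mole table: n_B1 = 2.61 − X; n_B2 = 2 − 2X; n_A1 = X.
n_T = Σnᵢ = 4.61 − 2X.
y_i = n_i/n_T, p_i = y_i·P. K_p = p_A1 / (p_B1 p_B2^2).
Substituting and setting equal to 0.0524 bar^-2 gives a polynomial in X; the root in (0,1) is X = 0.266.

X = 0.266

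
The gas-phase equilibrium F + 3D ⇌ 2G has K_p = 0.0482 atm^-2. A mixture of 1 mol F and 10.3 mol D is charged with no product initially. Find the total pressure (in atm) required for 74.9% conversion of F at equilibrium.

Let X = conversion of F (basis 1 mol F); extent of reaction ξ = X.
At extent ξ: n_F = 1 − X; n_D = 10.3 − 3X; n_G = 2X.
n_T = Σnᵢ = 11.3 − 2X.
K_p = p_G^2 / (p_F p_D^3) with p_i = (n_i/n_T)·P.
At X = 0.749: the mole-fraction product g(X) = Π y_i^ν_i = 1.645. Since K_p = g(X)·P^{-2}, P = (g/K_p)^(1/2) = (1.645/0.0482)^(1/2) = 5.84 atm.

P = 5.84 atm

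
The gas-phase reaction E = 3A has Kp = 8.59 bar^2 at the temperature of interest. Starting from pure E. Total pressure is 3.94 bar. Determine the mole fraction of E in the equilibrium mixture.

Let X = conversion of E (basis 1 mol E); extent of reaction ξ = X.
Mole table: n_E = 1 − X; n_A = 3X.
Summing: n_T = 1 + 2X.
Mole fractions y_i = n_i/n_T; Kp = p_A^3 / (p_E) with p_i = y_i·P.
Substituting and setting equal to 8.59 bar^2 gives a polynomial in X; the root in (0,1) is X = 0.336.
Then n_E = 0.664, n_T = 1.67, so y_E = 0.397.

y_E = 0.397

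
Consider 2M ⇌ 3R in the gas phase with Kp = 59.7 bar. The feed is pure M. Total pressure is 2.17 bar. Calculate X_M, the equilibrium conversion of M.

Take 1 mol M as basis and let X be its fractional conversion, so ξ = 0.5X.
At extent ξ: n_M = 1 − X; n_R = 1.5X.
Summing: n_T = 1 + 0.5X.
With p_i = (n_i/n_T)P, Kp = p_R^3 / (p_M^2).
Setting this equal to 59.7 bar and taking the physical root (0 < X < 1) gives X = 0.791.

X = 0.791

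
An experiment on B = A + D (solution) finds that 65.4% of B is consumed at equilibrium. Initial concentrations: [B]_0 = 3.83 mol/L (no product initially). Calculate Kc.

Kc = 4.73 mol/L

Let X = conversion of B.
Concentrations: [B] = 3.83 − 3.83X; [A] = 3.83X; [D] = 3.83X.
At X = 0.654: [B] = 1.33, [A] = 2.5, [D] = 2.5.
Kc = [A] [D] / ([B]) = 4.73 mol/L.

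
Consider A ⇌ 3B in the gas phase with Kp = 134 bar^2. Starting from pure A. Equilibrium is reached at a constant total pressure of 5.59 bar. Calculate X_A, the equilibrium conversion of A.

X = 0.662

Basis: 1 mol A initially; let X = conversion of A. Extent ξ = X.
At extent ξ: n_A = 1 − X; n_B = 3X.
n_T = Σnᵢ = 1 + 2X.
Mole fractions y_i = n_i/n_T; Kp = p_B^3 / (p_A) with p_i = y_i·P.
Substituting and setting equal to 134 bar^2 gives a polynomial in X; the root in (0,1) is X = 0.662.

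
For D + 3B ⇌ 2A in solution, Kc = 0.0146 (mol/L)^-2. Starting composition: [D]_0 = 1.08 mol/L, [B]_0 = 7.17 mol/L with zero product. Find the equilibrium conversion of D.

Let X = conversion of D; extent ξ = 1.08·X mol/L.
Concentrations: [D] = 1.08 − 1.08X; [B] = 7.17 − 3.24X; [A] = 2.16X.
Kc = [A]^2 / ([D] [B]^3).
Solving Kc = 0.0146 for X ∈ (0,1): X = 0.519.

X = 0.519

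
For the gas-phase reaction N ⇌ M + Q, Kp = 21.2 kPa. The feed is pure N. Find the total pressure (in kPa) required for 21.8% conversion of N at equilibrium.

Let X = conversion of N (basis 1 mol N); extent of reaction ξ = X.
Moles: n_N = 1 − X; n_M = X; n_Q = X.
Total moles n_T = 1 + X.
Kp = p_M p_Q / (p_N) with p_i = (n_i/n_T)·P.
At X = 0.218: the mole-fraction product g(X) = Π y_i^ν_i = 0.0499. Since Kp = g(X)·P^{1}, P = (Kp/g)^(1/1) = (21.2/0.0499)^(1/1) = 425 kPa.

P = 425 kPa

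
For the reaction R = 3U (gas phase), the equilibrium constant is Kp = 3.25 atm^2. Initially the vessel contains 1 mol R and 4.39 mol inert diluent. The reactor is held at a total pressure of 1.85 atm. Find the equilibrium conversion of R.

X = 0.749

Take 1 mol R as basis and let X be its fractional conversion, so ξ = X.
Species balance: n_R = 1 − X; n_U = 3X; n_I = 4.39 (inert).
Summing: n_T = 5.39 + 2X.
y_i = n_i/n_T, p_i = y_i·P. Kp = p_U^3 / (p_R).
Substituting and setting equal to 3.25 atm^2 gives a polynomial in X; the root in (0,1) is X = 0.749.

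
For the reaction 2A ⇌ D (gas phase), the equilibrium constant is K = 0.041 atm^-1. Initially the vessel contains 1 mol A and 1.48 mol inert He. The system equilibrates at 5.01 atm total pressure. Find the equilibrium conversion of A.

Basis: 1 mol A initially; let X = conversion of A. Extent ξ = 0.5X.
At extent ξ: n_A = 1 − X; n_D = 0.5X; n_I = 1.48 (inert).
Summing: n_T = 2.48 − 0.5X.
Mole fractions y_i = n_i/n_T; K = p_D / (p_A^2) with p_i = y_i·P.
Equating to 0.041 atm^-1 and solving on 0 < X < 1: X = 0.129.

X = 0.129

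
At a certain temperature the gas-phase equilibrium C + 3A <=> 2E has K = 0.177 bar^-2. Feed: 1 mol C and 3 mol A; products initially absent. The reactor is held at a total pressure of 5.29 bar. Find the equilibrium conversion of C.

Let X = conversion of C (basis 1 mol C); extent of reaction ξ = X.
Mole table: n_C = 1 − X; n_A = 3 − 3X; n_E = 2X.
n_T = Σnᵢ = 4 − 2X.
Mole fractions y_i = n_i/n_T; K = p_E^2 / (p_C p_A^3) with p_i = y_i·P.
Equating to 0.177 bar^-2 and solving on 0 < X < 1: X = 0.493.

X = 0.493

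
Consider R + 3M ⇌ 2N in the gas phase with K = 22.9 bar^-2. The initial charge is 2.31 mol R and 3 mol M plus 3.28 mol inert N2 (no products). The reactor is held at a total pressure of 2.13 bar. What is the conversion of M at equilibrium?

X = 0.714

Let X = conversion of M (basis 3 mol M); extent of reaction ξ = X.
Moles: n_R = 2.31 − X; n_M = 3 − 3X; n_N = 2X; n_I = 3.28 (inert).
Summing: n_T = 8.59 − 2X.
With p_i = (n_i/n_T)P, K = p_N^2 / (p_R p_M^3).
Equating to 22.9 bar^-2 and solving on 0 < X < 1: X = 0.714.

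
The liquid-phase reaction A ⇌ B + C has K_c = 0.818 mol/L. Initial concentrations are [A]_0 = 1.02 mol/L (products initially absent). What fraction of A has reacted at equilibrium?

Let X = conversion of A; extent ξ = 1.02·X mol/L.
Concentrations: [A] = 1.02 − 1.02X; [B] = 1.02X; [C] = 1.02X.
K_c = [B] [C] / ([A]).
Solving K_c = 0.818 for X ∈ (0,1): X = 0.580.

X = 0.580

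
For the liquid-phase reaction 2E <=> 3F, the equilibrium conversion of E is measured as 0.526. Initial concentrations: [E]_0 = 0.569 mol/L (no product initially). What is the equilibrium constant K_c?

Let X = conversion of E.
Concentrations: [E] = 0.569 − 0.569X; [F] = 0.853X.
At X = 0.526: [E] = 0.27, [F] = 0.449.
K_c = [F]^3 / ([E]^2) = 1.24 mol/L.

K_c = 1.24 mol/L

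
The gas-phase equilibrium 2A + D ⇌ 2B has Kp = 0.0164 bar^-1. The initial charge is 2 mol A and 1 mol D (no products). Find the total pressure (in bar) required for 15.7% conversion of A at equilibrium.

P = 7.13 bar

Basis: 2 mol A initially; let X = conversion of A. Extent ξ = X.
Species balance: n_A = 2 − 2X; n_D = 1 − X; n_B = 2X.
n_T = Σnᵢ = 3 − X.
Kp = p_B^2 / (p_A^2 p_D) with p_i = (n_i/n_T)·P.
At X = 0.157: the mole-fraction product g(X) = Π y_i^ν_i = 0.117. Since Kp = g(X)·P^{-1}, P = (g/Kp)^(1/1) = (0.117/0.0164)^(1/1) = 7.13 bar.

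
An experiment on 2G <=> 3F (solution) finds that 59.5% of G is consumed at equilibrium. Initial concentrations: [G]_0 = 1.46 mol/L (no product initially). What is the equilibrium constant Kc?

Kc = 6.33 mol/L

Let X = conversion of G.
Concentrations: [G] = 1.46 − 1.46X; [F] = 2.19X.
At X = 0.595: [G] = 0.591, [F] = 1.3.
Kc = [F]^3 / ([G]^2) = 6.33 mol/L.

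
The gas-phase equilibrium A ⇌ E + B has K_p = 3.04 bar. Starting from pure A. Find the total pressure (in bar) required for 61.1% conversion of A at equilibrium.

P = 5.1 bar

Basis: 1 mol A initially; let X = conversion of A. Extent ξ = X.
Moles: n_A = 1 − X; n_E = X; n_B = X.
Total moles n_T = 1 + X.
K_p = p_E p_B / (p_A) with p_i = (n_i/n_T)·P.
At X = 0.611: the mole-fraction product g(X) = Π y_i^ν_i = 0.5957. Since K_p = g(X)·P^{1}, P = (K_p/g)^(1/1) = (3.04/0.5957)^(1/1) = 5.1 bar.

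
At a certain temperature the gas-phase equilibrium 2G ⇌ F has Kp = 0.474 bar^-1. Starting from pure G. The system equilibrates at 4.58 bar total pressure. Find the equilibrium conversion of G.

X = 0.679

Take 1 mol G as basis and let X be its fractional conversion, so ξ = 0.5X.
Mole table: n_G = 1 − X; n_F = 0.5X.
n_T = Σnᵢ = 1 − 0.5X.
y_i = n_i/n_T, p_i = y_i·P. Kp = p_F / (p_G^2).
Equating to 0.474 bar^-1 and solving on 0 < X < 1: X = 0.679.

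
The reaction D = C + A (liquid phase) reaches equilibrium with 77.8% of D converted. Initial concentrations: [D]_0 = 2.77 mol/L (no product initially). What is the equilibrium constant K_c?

Let X = conversion of D.
Concentrations: [D] = 2.77 − 2.77X; [C] = 2.77X; [A] = 2.77X.
At X = 0.778: [D] = 0.615, [C] = 2.16, [A] = 2.16.
K_c = [C] [A] / ([D]) = 7.55 mol/L.

K_c = 7.55 mol/L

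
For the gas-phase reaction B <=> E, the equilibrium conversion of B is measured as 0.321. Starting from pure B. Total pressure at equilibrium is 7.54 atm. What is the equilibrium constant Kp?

Kp = 0.473

Basis: 1 mol B initially; let X = conversion of B. Extent ξ = X.
At extent ξ: n_B = 1 − X; n_E = X.
Total moles n_T = 1 (Δν = 0, constant).
At X = 0.321: n_B = 0.679, n_E = 0.321, n_T = 1.
p_i = (n_i/n_T)·P. Kp = p_E / (p_B) = 0.473.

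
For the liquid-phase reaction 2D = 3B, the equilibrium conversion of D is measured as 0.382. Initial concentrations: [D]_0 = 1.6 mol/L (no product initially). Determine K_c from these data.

Let X = conversion of D.
Concentrations: [D] = 1.6 − 1.6X; [B] = 2.4X.
At X = 0.382: [D] = 0.989, [B] = 0.917.
K_c = [B]^3 / ([D]^2) = 0.788 mol/L.

K_c = 0.788 mol/L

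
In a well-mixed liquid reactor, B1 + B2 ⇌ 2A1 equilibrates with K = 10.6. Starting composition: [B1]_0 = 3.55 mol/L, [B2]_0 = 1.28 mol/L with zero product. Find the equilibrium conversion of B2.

X = 0.856

Let X = conversion of B2; extent ξ = 1.28·X mol/L.
Concentrations: [B1] = 3.55 − 1.28X; [B2] = 1.28 − 1.28X; [A1] = 2.56X.
K = [A1]^2 / ([B1] [B2]).
Solving K = 10.6 for X ∈ (0,1): X = 0.856.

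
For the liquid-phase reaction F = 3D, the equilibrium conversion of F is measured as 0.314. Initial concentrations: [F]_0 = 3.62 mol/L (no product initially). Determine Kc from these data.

Let X = conversion of F.
Concentrations: [F] = 3.62 − 3.62X; [D] = 10.9X.
At X = 0.314: [F] = 2.48, [D] = 3.41.
Kc = [D]^3 / ([F]) = 16 (mol/L)^2.

Kc = 16 (mol/L)^2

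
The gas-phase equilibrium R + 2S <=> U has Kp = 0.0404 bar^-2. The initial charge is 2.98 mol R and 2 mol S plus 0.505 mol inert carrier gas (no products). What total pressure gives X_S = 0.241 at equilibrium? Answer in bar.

P = 4.86 bar

Take 2 mol S as basis and let X be its fractional conversion, so ξ = X.
Mole table: n_R = 2.98 − X; n_S = 2 − 2X; n_U = X; n_I = 0.505 (inert).
n_T = Σnᵢ = 5.49 − 2X.
Kp = p_U / (p_R p_S^2) with p_i = (n_i/n_T)·P.
At X = 0.241: the mole-fraction product g(X) = Π y_i^ν_i = 0.9557. Since Kp = g(X)·P^{-2}, P = (g/Kp)^(1/2) = (0.9557/0.0404)^(1/2) = 4.86 bar.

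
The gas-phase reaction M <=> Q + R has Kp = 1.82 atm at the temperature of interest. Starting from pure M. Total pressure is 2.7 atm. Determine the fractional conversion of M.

Let X = conversion of M (basis 1 mol M); extent of reaction ξ = X.
Moles: n_M = 1 − X; n_Q = X; n_R = X.
n_T = Σnᵢ = 1 + X.
y_i = n_i/n_T, p_i = y_i·P. Kp = p_Q p_R / (p_M).
Setting this equal to 1.82 atm and taking the physical root (0 < X < 1) gives X = 0.635.

X = 0.635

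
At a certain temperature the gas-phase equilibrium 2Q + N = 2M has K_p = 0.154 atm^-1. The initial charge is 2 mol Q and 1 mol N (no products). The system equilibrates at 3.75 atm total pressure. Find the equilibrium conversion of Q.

Take 2 mol Q as basis and let X be its fractional conversion, so ξ = X.
Species balance: n_Q = 2 − 2X; n_N = 1 − X; n_M = 2X.
n_T = Σnᵢ = 3 − X.
With p_i = (n_i/n_T)P, K_p = p_M^2 / (p_Q^2 p_N).
Setting this equal to 0.154 atm^-1 and taking the physical root (0 < X < 1) gives X = 0.281.

X = 0.281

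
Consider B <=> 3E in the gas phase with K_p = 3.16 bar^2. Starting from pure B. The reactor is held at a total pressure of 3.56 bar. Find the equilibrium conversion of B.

X = 0.250

Take 1 mol B as basis and let X be its fractional conversion, so ξ = X.
At extent ξ: n_B = 1 − X; n_E = 3X.
Summing: n_T = 1 + 2X.
With p_i = (n_i/n_T)P, K_p = p_E^3 / (p_B).
This yields a degree-3 equation in X; solving on (0,1), X = 0.250.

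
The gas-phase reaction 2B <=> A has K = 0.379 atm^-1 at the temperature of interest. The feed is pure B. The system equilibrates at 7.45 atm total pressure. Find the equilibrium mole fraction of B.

Basis: 1 mol B initially; let X = conversion of B. Extent ξ = 0.5X.
Species balance: n_B = 1 − X; n_A = 0.5X.
n_T = Σnᵢ = 1 − 0.5X.
Mole fractions y_i = n_i/n_T; K = p_A / (p_B^2) with p_i = y_i·P.
Equating to 0.379 atm^-1 and solving on 0 < X < 1: X = 0.715.
Then n_B = 0.285, n_T = 0.643, so y_B = 0.444.

y_B = 0.444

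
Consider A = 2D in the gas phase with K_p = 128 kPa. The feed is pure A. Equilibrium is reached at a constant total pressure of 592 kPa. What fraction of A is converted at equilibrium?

X = 0.226

Take 1 mol A as basis and let X be its fractional conversion, so ξ = X.
Species balance: n_A = 1 − X; n_D = 2X.
Total moles n_T = 1 + X.
Mole fractions y_i = n_i/n_T; K_p = p_D^2 / (p_A) with p_i = y_i·P.
This yields a degree-2 equation in X; solving on (0,1), X = 0.226.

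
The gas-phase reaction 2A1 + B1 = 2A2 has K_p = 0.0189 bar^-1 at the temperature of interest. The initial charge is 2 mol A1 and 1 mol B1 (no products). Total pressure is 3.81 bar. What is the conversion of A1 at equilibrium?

X = 0.129

Let X = conversion of A1 (basis 2 mol A1); extent of reaction ξ = X.
Moles: n_A1 = 2 − 2X; n_B1 = 1 − X; n_A2 = 2X.
n_T = Σnᵢ = 3 − X.
Mole fractions y_i = n_i/n_T; K_p = p_A2^2 / (p_A1^2 p_B1) with p_i = y_i·P.
This yields a degree-3 equation in X; solving on (0,1), X = 0.129.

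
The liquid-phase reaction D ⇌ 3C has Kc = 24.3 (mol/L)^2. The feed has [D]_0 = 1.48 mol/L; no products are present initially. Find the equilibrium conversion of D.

Let X = conversion of D; extent ξ = 1.48·X mol/L.
Concentrations: [D] = 1.48 − 1.48X; [C] = 4.44X.
Kc = [C]^3 / ([D]).
This equals 24.3 at X = 0.564 (the root in 0 < X < 1).

X = 0.564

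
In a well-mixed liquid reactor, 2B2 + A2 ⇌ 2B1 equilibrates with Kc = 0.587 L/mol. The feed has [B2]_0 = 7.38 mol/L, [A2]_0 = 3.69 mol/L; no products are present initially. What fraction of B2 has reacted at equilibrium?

X = 0.508

Let X = conversion of B2; extent ξ = 7.38X/2 mol/L.
Concentrations: [B2] = 7.38 − 7.38X; [A2] = 3.69 − 3.69X; [B1] = 7.38X.
Kc = [B1]^2 / ([B2]^2 [A2]).
Equating to 0.587 L/mol: the physical root is X = 0.508.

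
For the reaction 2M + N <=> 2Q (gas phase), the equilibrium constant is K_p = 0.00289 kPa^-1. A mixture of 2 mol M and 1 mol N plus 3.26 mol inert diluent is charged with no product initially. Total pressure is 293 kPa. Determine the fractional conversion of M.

Take 2 mol M as basis and let X be its fractional conversion, so ξ = X.
Mole table: n_M = 2 − 2X; n_N = 1 − X; n_Q = 2X; n_I = 3.26 (inert).
n_T = Σnᵢ = 6.26 − X.
With p_i = (n_i/n_T)P, K_p = p_Q^2 / (p_M^2 p_N).
Equating to 0.00289 kPa^-1 and solving on 0 < X < 1: X = 0.246.

X = 0.246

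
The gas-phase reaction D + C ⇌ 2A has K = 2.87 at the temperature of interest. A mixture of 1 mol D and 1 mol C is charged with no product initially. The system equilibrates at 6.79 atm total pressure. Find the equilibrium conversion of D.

Basis: 1 mol D initially; let X = conversion of D. Extent ξ = X.
Mole table: n_D = 1 − X; n_C = 1 − X; n_A = 2X.
Total moles n_T = 2 (Δν = 0, constant).
y_i = n_i/n_T, p_i = y_i·P. K = p_A^2 / (p_D p_C).
Equating to 2.87 and solving on 0 < X < 1: X = 0.459.

X = 0.459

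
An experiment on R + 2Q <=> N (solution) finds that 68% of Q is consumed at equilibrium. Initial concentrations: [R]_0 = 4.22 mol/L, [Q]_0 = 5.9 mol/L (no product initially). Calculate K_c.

Let X = conversion of Q.
Concentrations: [R] = 4.22 − 2.95X; [Q] = 5.9 − 5.9X; [N] = 2.95X.
At X = 0.68: [R] = 2.21, [Q] = 1.89, [N] = 2.01.
K_c = [N] / ([R] [Q]^2) = 0.254 (mol/L)^-2.

K_c = 0.254 (mol/L)^-2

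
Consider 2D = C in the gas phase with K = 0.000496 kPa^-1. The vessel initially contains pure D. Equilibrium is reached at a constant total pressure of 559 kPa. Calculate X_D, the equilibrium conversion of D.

X = 0.311

Let X = conversion of D (basis 1 mol D); extent of reaction ξ = 0.5X.
Species balance: n_D = 1 − X; n_C = 0.5X.
n_T = Σnᵢ = 1 − 0.5X.
With p_i = (n_i/n_T)P, K = p_C / (p_D^2).
This yields a degree-2 equation in X; solving on (0,1), X = 0.311.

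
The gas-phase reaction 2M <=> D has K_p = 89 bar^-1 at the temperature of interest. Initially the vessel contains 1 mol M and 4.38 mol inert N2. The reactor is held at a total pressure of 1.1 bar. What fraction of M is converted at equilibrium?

X = 0.853

Take 1 mol M as basis and let X be its fractional conversion, so ξ = 0.5X.
Moles: n_M = 1 − X; n_D = 0.5X; n_I = 4.38 (inert).
n_T = Σnᵢ = 5.38 − 0.5X.
Mole fractions y_i = n_i/n_T; K_p = p_D / (p_M^2) with p_i = y_i·P.
Equating to 89 bar^-1 and solving on 0 < X < 1: X = 0.853.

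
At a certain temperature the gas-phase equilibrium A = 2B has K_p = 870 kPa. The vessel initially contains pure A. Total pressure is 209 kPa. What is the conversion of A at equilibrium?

X = 0.714

Basis: 1 mol A initially; let X = conversion of A. Extent ξ = X.
Moles: n_A = 1 − X; n_B = 2X.
Total moles n_T = 1 + X.
With p_i = (n_i/n_T)P, K_p = p_B^2 / (p_A).
Setting this equal to 870 kPa and taking the physical root (0 < X < 1) gives X = 0.714.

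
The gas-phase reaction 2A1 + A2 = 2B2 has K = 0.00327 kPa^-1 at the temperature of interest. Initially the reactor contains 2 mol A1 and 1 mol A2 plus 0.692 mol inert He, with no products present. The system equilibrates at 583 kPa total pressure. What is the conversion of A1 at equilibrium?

Take 2 mol A1 as basis and let X be its fractional conversion, so ξ = X.
Mole table: n_A1 = 2 − 2X; n_A2 = 1 − X; n_B2 = 2X; n_I = 0.692 (inert).
Summing: n_T = 3.69 − X.
Mole fractions y_i = n_i/n_T; K = p_B2^2 / (p_A1^2 p_A2) with p_i = y_i·P.
This yields a degree-3 equation in X; solving on (0,1), X = 0.375.

X = 0.375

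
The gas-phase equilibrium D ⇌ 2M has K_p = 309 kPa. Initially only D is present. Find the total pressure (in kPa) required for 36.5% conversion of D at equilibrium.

Basis: 1 mol D initially; let X = conversion of D. Extent ξ = X.
Species balance: n_D = 1 − X; n_M = 2X.
Summing: n_T = 1 + X.
K_p = p_M^2 / (p_D) with p_i = (n_i/n_T)·P.
At X = 0.365: the mole-fraction product g(X) = Π y_i^ν_i = 0.6148. Since K_p = g(X)·P^{1}, P = (K_p/g)^(1/1) = (309/0.6148)^(1/1) = 503 kPa.

P = 503 kPa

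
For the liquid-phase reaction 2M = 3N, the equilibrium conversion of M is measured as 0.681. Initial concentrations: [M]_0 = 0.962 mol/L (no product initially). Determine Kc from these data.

Kc = 10.1 mol/L

Let X = conversion of M.
Concentrations: [M] = 0.962 − 0.962X; [N] = 1.44X.
At X = 0.681: [M] = 0.307, [N] = 0.983.
Kc = [N]^3 / ([M]^2) = 10.1 mol/L.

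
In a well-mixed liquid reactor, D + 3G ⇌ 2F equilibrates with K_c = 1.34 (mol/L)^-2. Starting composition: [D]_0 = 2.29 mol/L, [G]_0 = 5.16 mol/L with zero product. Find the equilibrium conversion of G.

Let X = conversion of G; extent ξ = 5.16X/3 mol/L.
Concentrations: [D] = 2.29 − 1.72X; [G] = 5.16 − 5.16X; [F] = 3.44X.
K_c = [F]^2 / ([D] [G]^3).
This equals 1.34 at X = 0.695 (the root in 0 < X < 1).

X = 0.695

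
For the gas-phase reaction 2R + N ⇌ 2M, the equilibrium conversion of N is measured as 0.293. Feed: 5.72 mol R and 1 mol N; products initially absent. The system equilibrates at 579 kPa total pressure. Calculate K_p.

K_p = 0.000205 kPa^-1

Take 1 mol N as basis and let X be its fractional conversion, so ξ = X.
Species balance: n_R = 5.72 − 2X; n_N = 1 − X; n_M = 2X.
n_T = Σnᵢ = 6.72 − X.
At X = 0.293: n_R = 5.13, n_N = 0.707, n_M = 0.586, n_T = 6.43.
p_i = (n_i/n_T)·P. K_p = p_M^2 / (p_R^2 p_N) = 0.000205 kPa^-1.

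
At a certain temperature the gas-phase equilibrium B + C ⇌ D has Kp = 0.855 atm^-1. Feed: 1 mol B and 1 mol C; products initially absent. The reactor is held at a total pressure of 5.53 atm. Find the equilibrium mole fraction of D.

y_D = 0.411

Let X = conversion of B (basis 1 mol B); extent of reaction ξ = X.
At extent ξ: n_B = 1 − X; n_C = 1 − X; n_D = X.
Summing: n_T = 2 − X.
y_i = n_i/n_T, p_i = y_i·P. Kp = p_D / (p_B p_C).
This yields a degree-2 equation in X; solving on (0,1), X = 0.582.
Then n_D = 0.582, n_T = 1.42, so y_D = 0.411.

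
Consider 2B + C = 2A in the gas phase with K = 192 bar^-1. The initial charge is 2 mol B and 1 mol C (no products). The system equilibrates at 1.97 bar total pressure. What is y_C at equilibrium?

y_C = 0.074

Let X = conversion of B (basis 2 mol B); extent of reaction ξ = X.
At extent ξ: n_B = 2 − 2X; n_C = 1 − X; n_A = 2X.
n_T = Σnᵢ = 3 − X.
With p_i = (n_i/n_T)P, K = p_A^2 / (p_B^2 p_C).
This yields a degree-3 equation in X; solving on (0,1), X = 0.841.
Then n_C = 0.159, n_T = 2.16, so y_C = 0.074.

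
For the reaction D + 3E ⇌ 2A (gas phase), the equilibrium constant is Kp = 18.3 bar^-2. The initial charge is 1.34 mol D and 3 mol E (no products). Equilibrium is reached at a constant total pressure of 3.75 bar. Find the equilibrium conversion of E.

Let X = conversion of E (basis 3 mol E); extent of reaction ξ = X.
Species balance: n_D = 1.34 − X; n_E = 3 − 3X; n_A = 2X.
n_T = Σnᵢ = 4.34 − 2X.
Mole fractions y_i = n_i/n_T; Kp = p_A^2 / (p_D p_E^3) with p_i = y_i·P.
Setting this equal to 18.3 bar^-2 and taking the physical root (0 < X < 1) gives X = 0.824.

X = 0.824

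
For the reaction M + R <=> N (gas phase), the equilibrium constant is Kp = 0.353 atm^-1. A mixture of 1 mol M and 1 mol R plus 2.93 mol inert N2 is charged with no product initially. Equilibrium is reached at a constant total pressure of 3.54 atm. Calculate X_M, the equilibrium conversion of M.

Let X = conversion of M (basis 1 mol M); extent of reaction ξ = X.
Species balance: n_M = 1 − X; n_R = 1 − X; n_N = X; n_I = 2.93 (inert).
Summing: n_T = 4.93 − X.
With p_i = (n_i/n_T)P, Kp = p_N / (p_M p_R).
This yields a degree-2 equation in X; solving on (0,1), X = 0.178.

X = 0.178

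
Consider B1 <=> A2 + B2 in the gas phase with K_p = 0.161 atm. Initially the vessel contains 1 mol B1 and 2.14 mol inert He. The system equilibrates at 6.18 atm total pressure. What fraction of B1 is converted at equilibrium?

Let X = conversion of B1 (basis 1 mol B1); extent of reaction ξ = X.
Moles: n_B1 = 1 − X; n_A2 = X; n_B2 = X; n_I = 2.14 (inert).
Total moles n_T = 3.14 + X.
Mole fractions y_i = n_i/n_T; K_p = p_A2 p_B2 / (p_B1) with p_i = y_i·P.
Substituting and setting equal to 0.161 atm gives a polynomial in X; the root in (0,1) is X = 0.256.

X = 0.256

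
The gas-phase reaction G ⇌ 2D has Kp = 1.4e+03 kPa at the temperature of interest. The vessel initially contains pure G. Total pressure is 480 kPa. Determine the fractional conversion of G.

X = 0.649

Let X = conversion of G (basis 1 mol G); extent of reaction ξ = X.
Species balance: n_G = 1 − X; n_D = 2X.
n_T = Σnᵢ = 1 + X.
With p_i = (n_i/n_T)P, Kp = p_D^2 / (p_G).
Setting this equal to 1.4e+03 kPa and taking the physical root (0 < X < 1) gives X = 0.649.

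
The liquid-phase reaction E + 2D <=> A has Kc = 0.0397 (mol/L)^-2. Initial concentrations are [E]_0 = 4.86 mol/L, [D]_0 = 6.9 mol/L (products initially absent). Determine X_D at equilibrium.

X = 0.478

Let X = conversion of D; extent ξ = 6.9X/2 mol/L.
Concentrations: [E] = 4.86 − 3.45X; [D] = 6.9 − 6.9X; [A] = 3.45X.
Kc = [A] / ([E] [D]^2).
Solving Kc = 0.0397 for X ∈ (0,1): X = 0.478.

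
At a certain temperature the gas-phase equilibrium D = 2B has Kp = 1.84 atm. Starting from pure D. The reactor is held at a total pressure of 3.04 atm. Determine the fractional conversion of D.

X = 0.363

Let X = conversion of D (basis 1 mol D); extent of reaction ξ = X.
Mole table: n_D = 1 − X; n_B = 2X.
Total moles n_T = 1 + X.
With p_i = (n_i/n_T)P, Kp = p_B^2 / (p_D).
Substituting and setting equal to 1.84 atm gives a polynomial in X; the root in (0,1) is X = 0.363.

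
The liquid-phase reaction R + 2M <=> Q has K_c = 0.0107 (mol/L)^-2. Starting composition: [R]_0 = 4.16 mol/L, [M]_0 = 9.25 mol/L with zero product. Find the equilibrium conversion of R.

Let X = conversion of R; extent ξ = 4.16·X mol/L.
Concentrations: [R] = 4.16 − 4.16X; [M] = 9.25 − 8.32X; [Q] = 4.16X.
K_c = [Q] / ([R] [M]^2).
Solving K_c = 0.0107 for X ∈ (0,1): X = 0.318.

X = 0.318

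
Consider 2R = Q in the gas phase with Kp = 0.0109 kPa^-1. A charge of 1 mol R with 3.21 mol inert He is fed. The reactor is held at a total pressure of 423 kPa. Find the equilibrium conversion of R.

X = 0.526

Let X = conversion of R (basis 1 mol R); extent of reaction ξ = 0.5X.
Moles: n_R = 1 − X; n_Q = 0.5X; n_I = 3.21 (inert).
n_T = Σnᵢ = 4.21 − 0.5X.
y_i = n_i/n_T, p_i = y_i·P. Kp = p_Q / (p_R^2).
Equating to 0.0109 kPa^-1 and solving on 0 < X < 1: X = 0.526.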